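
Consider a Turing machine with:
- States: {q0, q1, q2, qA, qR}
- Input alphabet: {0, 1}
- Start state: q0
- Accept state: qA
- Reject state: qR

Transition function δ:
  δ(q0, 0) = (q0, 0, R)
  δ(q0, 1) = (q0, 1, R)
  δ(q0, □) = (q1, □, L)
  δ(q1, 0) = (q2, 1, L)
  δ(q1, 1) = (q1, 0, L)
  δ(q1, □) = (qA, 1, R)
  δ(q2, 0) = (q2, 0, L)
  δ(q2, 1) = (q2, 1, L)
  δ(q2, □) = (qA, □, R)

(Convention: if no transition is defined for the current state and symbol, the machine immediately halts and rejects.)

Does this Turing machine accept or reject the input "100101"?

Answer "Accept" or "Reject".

Execution trace:
Initial: [q0]100101
Step 1: δ(q0, 1) = (q0, 1, R) → 1[q0]00101
Step 2: δ(q0, 0) = (q0, 0, R) → 10[q0]0101
Step 3: δ(q0, 0) = (q0, 0, R) → 100[q0]101
Step 4: δ(q0, 1) = (q0, 1, R) → 1001[q0]01
Step 5: δ(q0, 0) = (q0, 0, R) → 10010[q0]1
Step 6: δ(q0, 1) = (q0, 1, R) → 100101[q0]□
Step 7: δ(q0, □) = (q1, □, L) → 10010[q1]1□
Step 8: δ(q1, 1) = (q1, 0, L) → 1001[q1]00□
Step 9: δ(q1, 0) = (q2, 1, L) → 100[q2]110□
Step 10: δ(q2, 1) = (q2, 1, L) → 10[q2]0110□
Step 11: δ(q2, 0) = (q2, 0, L) → 1[q2]00110□
Step 12: δ(q2, 0) = (q2, 0, L) → [q2]100110□
Step 13: δ(q2, 1) = (q2, 1, L) → [q2]□100110□
Step 14: δ(q2, □) = (qA, □, R) → □[qA]100110□

The machine reaches the accept state qA and halts.

Answer: Accept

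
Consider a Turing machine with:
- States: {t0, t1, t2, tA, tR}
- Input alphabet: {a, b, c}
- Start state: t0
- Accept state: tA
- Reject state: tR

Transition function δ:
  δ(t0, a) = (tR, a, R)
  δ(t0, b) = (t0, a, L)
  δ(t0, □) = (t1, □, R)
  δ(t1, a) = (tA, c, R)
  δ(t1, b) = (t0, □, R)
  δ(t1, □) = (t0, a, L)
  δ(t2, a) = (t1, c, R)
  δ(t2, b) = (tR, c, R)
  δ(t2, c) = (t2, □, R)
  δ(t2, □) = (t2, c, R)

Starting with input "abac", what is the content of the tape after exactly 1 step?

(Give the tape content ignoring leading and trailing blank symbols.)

Execution trace:
Initial: [t0]abac
Step 1: δ(t0, a) = (tR, a, R) → a[tR]bac

The machine reaches the reject state tR and halts.

After 1 step, the tape (ignoring leading/trailing blanks) is: abac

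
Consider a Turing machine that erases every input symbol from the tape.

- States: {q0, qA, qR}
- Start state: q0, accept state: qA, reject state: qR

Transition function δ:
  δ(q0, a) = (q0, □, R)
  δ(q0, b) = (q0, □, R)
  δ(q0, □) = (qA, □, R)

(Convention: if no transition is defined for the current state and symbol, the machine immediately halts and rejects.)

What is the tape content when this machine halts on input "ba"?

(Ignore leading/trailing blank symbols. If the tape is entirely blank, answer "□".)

Execution trace:
Initial: [q0]ba
Step 1: δ(q0, b) = (q0, □, R) → □[q0]a
Step 2: δ(q0, a) = (q0, □, R) → □□[q0]□
Step 3: δ(q0, □) = (qA, □, R) → □□□[qA]□

The machine reaches the accept state qA and halts.

Final tape (ignoring leading/trailing blanks): □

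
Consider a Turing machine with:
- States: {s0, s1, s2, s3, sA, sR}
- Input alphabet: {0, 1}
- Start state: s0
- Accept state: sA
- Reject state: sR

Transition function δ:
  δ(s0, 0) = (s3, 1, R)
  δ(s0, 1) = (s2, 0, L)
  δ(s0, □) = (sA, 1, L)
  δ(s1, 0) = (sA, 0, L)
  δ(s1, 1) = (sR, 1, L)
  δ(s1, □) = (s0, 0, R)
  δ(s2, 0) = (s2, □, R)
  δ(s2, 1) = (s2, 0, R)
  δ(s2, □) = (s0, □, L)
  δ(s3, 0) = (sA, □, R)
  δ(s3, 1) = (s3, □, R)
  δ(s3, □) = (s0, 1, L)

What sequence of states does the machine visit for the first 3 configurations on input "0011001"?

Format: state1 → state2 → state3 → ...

Execution trace:
Initial: [s0]0011001
Step 1: δ(s0, 0) = (s3, 1, R) → 1[s3]011001
Step 2: δ(s3, 0) = (sA, □, R) → 1□[sA]11001

The machine reaches the accept state sA and halts.

State sequence: s0 → s3 → sA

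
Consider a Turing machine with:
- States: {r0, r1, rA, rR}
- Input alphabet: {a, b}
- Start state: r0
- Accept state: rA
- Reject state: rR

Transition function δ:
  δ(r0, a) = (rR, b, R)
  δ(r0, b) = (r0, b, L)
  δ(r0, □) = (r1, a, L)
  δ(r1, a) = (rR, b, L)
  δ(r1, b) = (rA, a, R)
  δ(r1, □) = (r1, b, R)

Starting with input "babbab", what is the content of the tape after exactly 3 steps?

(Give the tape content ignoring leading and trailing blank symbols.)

Execution trace:
Initial: [r0]babbab
Step 1: δ(r0, b) = (r0, b, L) → [r0]□babbab
Step 2: δ(r0, □) = (r1, a, L) → [r1]□ababbab
Step 3: δ(r1, □) = (r1, b, R) → b[r1]ababbab

After 3 steps, the tape (ignoring leading/trailing blanks) is: bababbab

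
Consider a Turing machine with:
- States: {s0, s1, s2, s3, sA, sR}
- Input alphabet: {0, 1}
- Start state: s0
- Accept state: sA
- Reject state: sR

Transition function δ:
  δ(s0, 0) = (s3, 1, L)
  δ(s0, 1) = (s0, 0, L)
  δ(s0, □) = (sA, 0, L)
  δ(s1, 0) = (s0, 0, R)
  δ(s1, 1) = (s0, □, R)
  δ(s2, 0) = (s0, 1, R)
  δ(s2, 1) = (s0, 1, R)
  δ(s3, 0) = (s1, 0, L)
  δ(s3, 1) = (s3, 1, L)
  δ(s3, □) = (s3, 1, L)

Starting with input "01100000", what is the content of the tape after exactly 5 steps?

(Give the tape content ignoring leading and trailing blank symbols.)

Execution trace:
Initial: [s0]01100000
Step 1: δ(s0, 0) = (s3, 1, L) → [s3]□11100000
Step 2: δ(s3, □) = (s3, 1, L) → [s3]□111100000
Step 3: δ(s3, □) = (s3, 1, L) → [s3]□1111100000
Step 4: δ(s3, □) = (s3, 1, L) → [s3]□11111100000
Step 5: δ(s3, □) = (s3, 1, L) → [s3]□111111100000

After 5 steps, the tape (ignoring leading/trailing blanks) is: 111111100000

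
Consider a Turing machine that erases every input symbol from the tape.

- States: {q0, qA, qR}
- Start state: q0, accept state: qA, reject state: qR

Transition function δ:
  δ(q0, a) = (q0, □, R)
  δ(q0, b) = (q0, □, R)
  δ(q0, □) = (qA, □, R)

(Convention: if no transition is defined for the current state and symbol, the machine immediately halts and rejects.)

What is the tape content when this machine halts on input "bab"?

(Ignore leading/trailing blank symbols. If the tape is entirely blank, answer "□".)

Execution trace:
Initial: [q0]bab
Step 1: δ(q0, b) = (q0, □, R) → □[q0]ab
Step 2: δ(q0, a) = (q0, □, R) → □□[q0]b
Step 3: δ(q0, b) = (q0, □, R) → □□□[q0]□
Step 4: δ(q0, □) = (qA, □, R) → □□□□[qA]□

The machine reaches the accept state qA and halts.

Final tape (ignoring leading/trailing blanks): □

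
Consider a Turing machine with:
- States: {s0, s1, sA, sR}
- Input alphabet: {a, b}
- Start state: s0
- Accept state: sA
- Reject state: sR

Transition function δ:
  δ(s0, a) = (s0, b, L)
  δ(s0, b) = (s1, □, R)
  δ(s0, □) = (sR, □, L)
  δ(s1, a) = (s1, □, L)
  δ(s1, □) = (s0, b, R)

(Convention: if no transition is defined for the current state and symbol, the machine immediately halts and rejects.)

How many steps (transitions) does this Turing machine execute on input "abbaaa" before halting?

Execution trace:
Initial: [s0]abbaaa
Step 1: δ(s0, a) = (s0, b, L) → [s0]□bbbaaa
Step 2: δ(s0, □) = (sR, □, L) → [sR]□□bbbaaa

The machine reaches the reject state sR and halts.

The machine executed 2 steps before halting.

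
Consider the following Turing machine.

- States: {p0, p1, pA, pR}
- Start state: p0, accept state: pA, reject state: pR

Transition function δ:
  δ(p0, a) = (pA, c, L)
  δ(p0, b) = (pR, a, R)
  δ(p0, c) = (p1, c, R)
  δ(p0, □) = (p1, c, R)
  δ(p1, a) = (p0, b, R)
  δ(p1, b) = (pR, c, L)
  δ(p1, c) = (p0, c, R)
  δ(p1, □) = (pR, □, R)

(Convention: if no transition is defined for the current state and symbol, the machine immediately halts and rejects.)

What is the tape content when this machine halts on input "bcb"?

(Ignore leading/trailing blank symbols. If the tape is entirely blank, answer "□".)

Execution trace:
Initial: [p0]bcb
Step 1: δ(p0, b) = (pR, a, R) → a[pR]cb

The machine reaches the reject state pR and halts.

Final tape (ignoring leading/trailing blanks): acb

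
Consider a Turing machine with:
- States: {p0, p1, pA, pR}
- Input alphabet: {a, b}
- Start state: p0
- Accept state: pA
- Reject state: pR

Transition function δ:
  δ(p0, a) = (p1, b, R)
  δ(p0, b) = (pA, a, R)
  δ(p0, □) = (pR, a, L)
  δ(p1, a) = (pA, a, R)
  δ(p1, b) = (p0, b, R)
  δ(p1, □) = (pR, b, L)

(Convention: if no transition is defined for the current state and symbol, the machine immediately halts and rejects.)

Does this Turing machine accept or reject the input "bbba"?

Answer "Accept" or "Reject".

Execution trace:
Initial: [p0]bbba
Step 1: δ(p0, b) = (pA, a, R) → a[pA]bba

The machine reaches the accept state pA and halts.

Answer: Accept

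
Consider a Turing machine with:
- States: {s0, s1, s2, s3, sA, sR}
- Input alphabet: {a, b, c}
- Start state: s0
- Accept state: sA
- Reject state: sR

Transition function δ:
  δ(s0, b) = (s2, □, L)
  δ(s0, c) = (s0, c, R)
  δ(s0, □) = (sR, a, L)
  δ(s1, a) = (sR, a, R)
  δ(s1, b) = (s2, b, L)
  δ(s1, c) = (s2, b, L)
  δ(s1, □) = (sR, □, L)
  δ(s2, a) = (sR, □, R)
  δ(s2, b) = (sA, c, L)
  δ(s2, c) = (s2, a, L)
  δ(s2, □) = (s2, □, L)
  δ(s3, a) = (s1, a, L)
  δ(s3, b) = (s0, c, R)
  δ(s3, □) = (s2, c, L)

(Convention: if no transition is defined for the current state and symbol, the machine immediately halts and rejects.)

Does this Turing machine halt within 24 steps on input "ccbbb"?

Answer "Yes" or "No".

Execution trace:
Initial: [s0]ccbbb
Step 1: δ(s0, c) = (s0, c, R) → c[s0]cbbb
Step 2: δ(s0, c) = (s0, c, R) → cc[s0]bbb
Step 3: δ(s0, b) = (s2, □, L) → c[s2]c□bb
Step 4: δ(s2, c) = (s2, a, L) → [s2]ca□bb
Step 5: δ(s2, c) = (s2, a, L) → [s2]□aa□bb
Step 6: δ(s2, □) = (s2, □, L) → [s2]□□aa□bb
Step 7: δ(s2, □) = (s2, □, L) → [s2]□□□aa□bb
Step 8: δ(s2, □) = (s2, □, L) → [s2]□□□□aa□bb
Step 9: δ(s2, □) = (s2, □, L) → [s2]□□□□□aa□bb
Step 10: δ(s2, □) = (s2, □, L) → [s2]□□□□□□aa□bb
Step 11: δ(s2, □) = (s2, □, L) → [s2]□□□□□□□aa□bb
Step 12: δ(s2, □) = (s2, □, L) → [s2]□□□□□□□□aa□bb
Step 13: δ(s2, □) = (s2, □, L) → [s2]□□□□□□□□□aa□bb
Step 14: δ(s2, □) = (s2, □, L) → [s2]□□□□□□□□□□aa□bb
Step 15: δ(s2, □) = (s2, □, L) → [s2]□□□□□□□□□□□aa□bb
Step 16: δ(s2, □) = (s2, □, L) → [s2]□□□□□□□□□□□□aa□bb
Step 17: δ(s2, □) = (s2, □, L) → [s2]□□□□□□□□□□□□□aa□bb
Step 18: δ(s2, □) = (s2, □, L) → [s2]□□□□□□□□□□□□□□aa□bb
Step 19: δ(s2, □) = (s2, □, L) → [s2]□□□□□□□□□□□□□□□aa□bb
Step 20: δ(s2, □) = (s2, □, L) → [s2]□□□□□□□□□□□□□□□□aa□bb
Step 21: δ(s2, □) = (s2, □, L) → [s2]□□□□□□□□□□□□□□□□□aa□bb
Step 22: δ(s2, □) = (s2, □, L) → [s2]□□□□□□□□□□□□□□□□□□aa□bb
Step 23: δ(s2, □) = (s2, □, L) → [s2]□□□□□□□□□□□□□□□□□□□aa□bb
Step 24: δ(s2, □) = (s2, □, L) → [s2]□□□□□□□□□□□□□□□□□□□□aa□bb

The machine has not reached a halting state after 24 steps.
The machine did not halt within the 24-step bound.

Answer: No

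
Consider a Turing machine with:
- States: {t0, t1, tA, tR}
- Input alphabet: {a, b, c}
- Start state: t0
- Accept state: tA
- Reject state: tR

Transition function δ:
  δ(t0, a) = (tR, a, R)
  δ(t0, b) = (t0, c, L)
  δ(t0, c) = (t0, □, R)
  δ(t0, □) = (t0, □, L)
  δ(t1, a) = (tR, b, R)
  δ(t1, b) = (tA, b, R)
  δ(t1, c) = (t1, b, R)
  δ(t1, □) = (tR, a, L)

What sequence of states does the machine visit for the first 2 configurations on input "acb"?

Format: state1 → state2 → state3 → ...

Execution trace:
Initial: [t0]acb
Step 1: δ(t0, a) = (tR, a, R) → a[tR]cb

The machine reaches the reject state tR and halts.

State sequence: t0 → tR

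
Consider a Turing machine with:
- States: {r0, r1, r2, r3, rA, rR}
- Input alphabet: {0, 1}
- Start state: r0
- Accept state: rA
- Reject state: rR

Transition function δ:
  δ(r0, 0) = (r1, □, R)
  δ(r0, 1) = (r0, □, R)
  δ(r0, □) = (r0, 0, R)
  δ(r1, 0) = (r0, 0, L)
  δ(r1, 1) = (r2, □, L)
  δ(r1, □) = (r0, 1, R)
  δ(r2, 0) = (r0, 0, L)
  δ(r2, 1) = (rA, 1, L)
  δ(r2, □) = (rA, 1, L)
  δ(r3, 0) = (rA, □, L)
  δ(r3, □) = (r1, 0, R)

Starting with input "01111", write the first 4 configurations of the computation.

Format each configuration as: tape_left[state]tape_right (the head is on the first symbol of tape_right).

Transitions applied:
Step 1: δ(r0, 0) = (r1, □, R)
Step 2: δ(r1, 1) = (r2, □, L)
Step 3: δ(r2, □) = (rA, 1, L)

The first 4 configurations are:
[r0]01111 ⊢ □[r1]1111 ⊢ [r2]□□111 ⊢ [rA]□1□111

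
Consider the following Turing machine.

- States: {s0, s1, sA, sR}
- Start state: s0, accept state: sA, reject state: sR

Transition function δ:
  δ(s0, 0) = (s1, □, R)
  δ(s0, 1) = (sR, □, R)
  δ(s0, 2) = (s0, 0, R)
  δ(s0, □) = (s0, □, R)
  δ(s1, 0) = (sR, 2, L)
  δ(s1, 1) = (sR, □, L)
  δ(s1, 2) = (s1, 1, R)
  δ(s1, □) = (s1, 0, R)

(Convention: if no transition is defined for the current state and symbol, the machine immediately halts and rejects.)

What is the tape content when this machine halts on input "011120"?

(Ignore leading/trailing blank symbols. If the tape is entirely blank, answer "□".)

Execution trace:
Initial: [s0]011120
Step 1: δ(s0, 0) = (s1, □, R) → □[s1]11120
Step 2: δ(s1, 1) = (sR, □, L) → [sR]□□1120

The machine reaches the reject state sR and halts.

Final tape (ignoring leading/trailing blanks): 1120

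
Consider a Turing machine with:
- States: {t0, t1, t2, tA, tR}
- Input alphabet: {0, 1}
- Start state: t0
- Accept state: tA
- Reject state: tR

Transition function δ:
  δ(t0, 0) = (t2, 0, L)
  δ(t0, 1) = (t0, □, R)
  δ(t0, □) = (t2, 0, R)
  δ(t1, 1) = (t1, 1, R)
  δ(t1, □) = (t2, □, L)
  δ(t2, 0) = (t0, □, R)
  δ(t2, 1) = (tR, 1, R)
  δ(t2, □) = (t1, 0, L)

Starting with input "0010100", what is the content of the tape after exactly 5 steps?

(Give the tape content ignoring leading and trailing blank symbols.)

Execution trace:
Initial: [t0]0010100
Step 1: δ(t0, 0) = (t2, 0, L) → [t2]□0010100
Step 2: δ(t2, □) = (t1, 0, L) → [t1]□00010100
Step 3: δ(t1, □) = (t2, □, L) → [t2]□□00010100
Step 4: δ(t2, □) = (t1, 0, L) → [t1]□0□00010100
Step 5: δ(t1, □) = (t2, □, L) → [t2]□□0□00010100

After 5 steps, the tape (ignoring leading/trailing blanks) is: 0□00010100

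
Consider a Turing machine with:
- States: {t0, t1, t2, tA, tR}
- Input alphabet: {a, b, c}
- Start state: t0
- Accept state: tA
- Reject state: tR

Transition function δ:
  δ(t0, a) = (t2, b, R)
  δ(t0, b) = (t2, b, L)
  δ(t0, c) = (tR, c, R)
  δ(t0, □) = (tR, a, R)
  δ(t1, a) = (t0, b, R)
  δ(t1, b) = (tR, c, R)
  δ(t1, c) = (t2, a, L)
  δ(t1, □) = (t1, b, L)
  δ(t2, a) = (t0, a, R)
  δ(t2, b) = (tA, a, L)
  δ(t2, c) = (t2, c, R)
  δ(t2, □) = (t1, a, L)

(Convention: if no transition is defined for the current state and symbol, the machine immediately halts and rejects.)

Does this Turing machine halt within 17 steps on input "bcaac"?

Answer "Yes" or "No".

Execution trace:
Initial: [t0]bcaac
Step 1: δ(t0, b) = (t2, b, L) → [t2]□bcaac
Step 2: δ(t2, □) = (t1, a, L) → [t1]□abcaac
Step 3: δ(t1, □) = (t1, b, L) → [t1]□babcaac
Step 4: δ(t1, □) = (t1, b, L) → [t1]□bbabcaac
Step 5: δ(t1, □) = (t1, b, L) → [t1]□bbbabcaac
Step 6: δ(t1, □) = (t1, b, L) → [t1]□bbbbabcaac
Step 7: δ(t1, □) = (t1, b, L) → [t1]□bbbbbabcaac
Step 8: δ(t1, □) = (t1, b, L) → [t1]□bbbbbbabcaac
Step 9: δ(t1, □) = (t1, b, L) → [t1]□bbbbbbbabcaac
Step 10: δ(t1, □) = (t1, b, L) → [t1]□bbbbbbbbabcaac
Step 11: δ(t1, □) = (t1, b, L) → [t1]□bbbbbbbbbabcaac
Step 12: δ(t1, □) = (t1, b, L) → [t1]□bbbbbbbbbbabcaac
Step 13: δ(t1, □) = (t1, b, L) → [t1]□bbbbbbbbbbbabcaac
Step 14: δ(t1, □) = (t1, b, L) → [t1]□bbbbbbbbbbbbabcaac
Step 15: δ(t1, □) = (t1, b, L) → [t1]□bbbbbbbbbbbbbabcaac
Step 16: δ(t1, □) = (t1, b, L) → [t1]□bbbbbbbbbbbbbbabcaac
Step 17: δ(t1, □) = (t1, b, L) → [t1]□bbbbbbbbbbbbbbbabcaac

The machine has not reached a halting state after 17 steps.
The machine did not halt within the 17-step bound.

Answer: No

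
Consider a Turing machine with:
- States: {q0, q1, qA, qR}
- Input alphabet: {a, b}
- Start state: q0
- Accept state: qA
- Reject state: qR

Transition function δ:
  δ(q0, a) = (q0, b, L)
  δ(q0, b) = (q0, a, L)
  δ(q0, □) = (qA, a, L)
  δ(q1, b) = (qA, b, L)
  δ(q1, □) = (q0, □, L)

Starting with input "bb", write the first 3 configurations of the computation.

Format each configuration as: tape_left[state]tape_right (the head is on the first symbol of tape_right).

Transitions applied:
Step 1: δ(q0, b) = (q0, a, L)
Step 2: δ(q0, □) = (qA, a, L)

The first 3 configurations are:
[q0]bb ⊢ [q0]□ab ⊢ [qA]□aab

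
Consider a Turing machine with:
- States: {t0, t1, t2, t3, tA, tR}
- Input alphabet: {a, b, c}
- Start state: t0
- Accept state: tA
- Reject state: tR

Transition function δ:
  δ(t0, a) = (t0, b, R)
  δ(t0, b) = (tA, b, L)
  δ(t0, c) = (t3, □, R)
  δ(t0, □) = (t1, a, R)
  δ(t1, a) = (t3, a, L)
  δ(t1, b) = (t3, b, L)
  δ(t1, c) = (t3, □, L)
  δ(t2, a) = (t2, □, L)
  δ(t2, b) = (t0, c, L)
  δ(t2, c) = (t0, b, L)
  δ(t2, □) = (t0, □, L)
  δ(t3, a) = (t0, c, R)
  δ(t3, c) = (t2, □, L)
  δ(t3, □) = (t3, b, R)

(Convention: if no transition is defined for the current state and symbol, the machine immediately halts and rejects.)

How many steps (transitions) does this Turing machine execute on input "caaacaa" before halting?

Execution trace:
Initial: [t0]caaacaa
Step 1: δ(t0, c) = (t3, □, R) → □[t3]aaacaa
Step 2: δ(t3, a) = (t0, c, R) → □c[t0]aacaa
Step 3: δ(t0, a) = (t0, b, R) → □cb[t0]acaa
Step 4: δ(t0, a) = (t0, b, R) → □cbb[t0]caa
Step 5: δ(t0, c) = (t3, □, R) → □cbb□[t3]aa
Step 6: δ(t3, a) = (t0, c, R) → □cbb□c[t0]a
Step 7: δ(t0, a) = (t0, b, R) → □cbb□cb[t0]□
Step 8: δ(t0, □) = (t1, a, R) → □cbb□cba[t1]□

No transition is defined for δ(t1, □). By convention the machine halts and rejects.

The machine executed 8 steps before halting.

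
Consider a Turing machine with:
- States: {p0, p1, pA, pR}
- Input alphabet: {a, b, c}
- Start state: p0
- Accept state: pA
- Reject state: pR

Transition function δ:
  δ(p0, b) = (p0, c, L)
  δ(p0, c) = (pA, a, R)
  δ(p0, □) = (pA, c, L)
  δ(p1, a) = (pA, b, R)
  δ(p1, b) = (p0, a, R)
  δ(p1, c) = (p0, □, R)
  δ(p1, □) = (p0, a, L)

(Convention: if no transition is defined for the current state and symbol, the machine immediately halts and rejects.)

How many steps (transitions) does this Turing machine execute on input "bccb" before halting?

Execution trace:
Initial: [p0]bccb
Step 1: δ(p0, b) = (p0, c, L) → [p0]□cccb
Step 2: δ(p0, □) = (pA, c, L) → [pA]□ccccb

The machine reaches the accept state pA and halts.

The machine executed 2 steps before halting.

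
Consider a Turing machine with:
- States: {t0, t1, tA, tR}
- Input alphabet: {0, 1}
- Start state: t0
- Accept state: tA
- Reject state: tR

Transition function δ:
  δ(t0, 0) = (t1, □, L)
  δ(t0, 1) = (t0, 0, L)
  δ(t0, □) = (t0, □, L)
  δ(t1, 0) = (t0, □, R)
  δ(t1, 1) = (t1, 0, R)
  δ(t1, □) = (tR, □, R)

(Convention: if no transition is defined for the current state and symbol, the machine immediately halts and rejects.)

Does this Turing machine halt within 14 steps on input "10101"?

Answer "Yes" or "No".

Execution trace:
Initial: [t0]10101
Step 1: δ(t0, 1) = (t0, 0, L) → [t0]□00101
Step 2: δ(t0, □) = (t0, □, L) → [t0]□□00101
Step 3: δ(t0, □) = (t0, □, L) → [t0]□□□00101
Step 4: δ(t0, □) = (t0, □, L) → [t0]□□□□00101
Step 5: δ(t0, □) = (t0, □, L) → [t0]□□□□□00101
Step 6: δ(t0, □) = (t0, □, L) → [t0]□□□□□□00101
Step 7: δ(t0, □) = (t0, □, L) → [t0]□□□□□□□00101
Step 8: δ(t0, □) = (t0, □, L) → [t0]□□□□□□□□00101
Step 9: δ(t0, □) = (t0, □, L) → [t0]□□□□□□□□□00101
Step 10: δ(t0, □) = (t0, □, L) → [t0]□□□□□□□□□□00101
Step 11: δ(t0, □) = (t0, □, L) → [t0]□□□□□□□□□□□00101
Step 12: δ(t0, □) = (t0, □, L) → [t0]□□□□□□□□□□□□00101
Step 13: δ(t0, □) = (t0, □, L) → [t0]□□□□□□□□□□□□□00101
Step 14: δ(t0, □) = (t0, □, L) → [t0]□□□□□□□□□□□□□□00101

The machine has not reached a halting state after 14 steps.
The machine did not halt within the 14-step bound.

Answer: No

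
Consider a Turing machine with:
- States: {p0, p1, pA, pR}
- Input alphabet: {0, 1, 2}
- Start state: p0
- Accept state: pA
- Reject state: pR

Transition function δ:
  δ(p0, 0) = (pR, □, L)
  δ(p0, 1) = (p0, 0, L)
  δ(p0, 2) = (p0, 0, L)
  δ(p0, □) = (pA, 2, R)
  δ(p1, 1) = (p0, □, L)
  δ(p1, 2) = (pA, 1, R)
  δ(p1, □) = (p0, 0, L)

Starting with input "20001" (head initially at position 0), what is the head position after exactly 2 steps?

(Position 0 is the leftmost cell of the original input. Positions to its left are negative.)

Execution trace (head position shown):
Step 0: [p0]20001  (head at position 0)
Step 1: move left → [p0]□00001  (head at position -1)
Step 2: move right → 2[pA]00001  (head at position 0)

After 2 steps, the head is at position 0.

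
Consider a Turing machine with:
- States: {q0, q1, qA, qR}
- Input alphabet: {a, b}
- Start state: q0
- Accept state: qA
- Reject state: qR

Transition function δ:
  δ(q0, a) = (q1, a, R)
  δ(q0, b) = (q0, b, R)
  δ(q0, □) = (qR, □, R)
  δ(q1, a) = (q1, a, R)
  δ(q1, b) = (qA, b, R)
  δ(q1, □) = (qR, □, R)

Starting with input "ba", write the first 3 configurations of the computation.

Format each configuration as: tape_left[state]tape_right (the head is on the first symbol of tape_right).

Transitions applied:
Step 1: δ(q0, b) = (q0, b, R)
Step 2: δ(q0, a) = (q1, a, R)

The first 3 configurations are:
[q0]ba ⊢ b[q0]a ⊢ ba[q1]□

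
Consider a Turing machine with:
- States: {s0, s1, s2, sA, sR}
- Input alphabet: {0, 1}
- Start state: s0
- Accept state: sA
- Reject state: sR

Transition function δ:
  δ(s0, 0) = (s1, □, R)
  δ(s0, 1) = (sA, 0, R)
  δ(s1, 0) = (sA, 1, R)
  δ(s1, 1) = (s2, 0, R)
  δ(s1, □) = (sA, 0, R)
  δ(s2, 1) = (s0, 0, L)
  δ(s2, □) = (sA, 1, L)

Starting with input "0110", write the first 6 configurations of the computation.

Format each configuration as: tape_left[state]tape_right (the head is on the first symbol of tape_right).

Transitions applied:
Step 1: δ(s0, 0) = (s1, □, R)
Step 2: δ(s1, 1) = (s2, 0, R)
Step 3: δ(s2, 1) = (s0, 0, L)
Step 4: δ(s0, 0) = (s1, □, R)
Step 5: δ(s1, 0) = (sA, 1, R)

The first 6 configurations are:
[s0]0110 ⊢ □[s1]110 ⊢ □0[s2]10 ⊢ □[s0]000 ⊢ □□[s1]00 ⊢ □□1[sA]0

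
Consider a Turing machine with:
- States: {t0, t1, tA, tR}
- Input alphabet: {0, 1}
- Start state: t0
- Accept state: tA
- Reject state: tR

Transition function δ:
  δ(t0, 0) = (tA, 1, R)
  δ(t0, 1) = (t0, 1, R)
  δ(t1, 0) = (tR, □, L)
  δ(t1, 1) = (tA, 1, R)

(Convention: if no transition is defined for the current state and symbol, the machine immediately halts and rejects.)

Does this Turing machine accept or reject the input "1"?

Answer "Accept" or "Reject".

Execution trace:
Initial: [t0]1
Step 1: δ(t0, 1) = (t0, 1, R) → 1[t0]□

No transition is defined for δ(t0, □). By convention the machine halts and rejects.

Answer: Reject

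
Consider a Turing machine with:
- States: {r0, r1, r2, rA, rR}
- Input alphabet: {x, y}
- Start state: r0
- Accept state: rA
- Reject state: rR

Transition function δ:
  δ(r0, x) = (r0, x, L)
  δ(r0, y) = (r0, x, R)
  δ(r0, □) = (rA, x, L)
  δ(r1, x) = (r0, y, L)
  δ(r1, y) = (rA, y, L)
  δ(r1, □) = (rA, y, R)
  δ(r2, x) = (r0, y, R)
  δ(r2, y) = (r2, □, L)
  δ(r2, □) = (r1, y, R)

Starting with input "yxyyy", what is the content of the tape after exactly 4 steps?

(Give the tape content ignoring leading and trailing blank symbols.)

Execution trace:
Initial: [r0]yxyyy
Step 1: δ(r0, y) = (r0, x, R) → x[r0]xyyy
Step 2: δ(r0, x) = (r0, x, L) → [r0]xxyyy
Step 3: δ(r0, x) = (r0, x, L) → [r0]□xxyyy
Step 4: δ(r0, □) = (rA, x, L) → [rA]□xxxyyy

The machine reaches the accept state rA and halts.

After 4 steps, the tape (ignoring leading/trailing blanks) is: xxxyyy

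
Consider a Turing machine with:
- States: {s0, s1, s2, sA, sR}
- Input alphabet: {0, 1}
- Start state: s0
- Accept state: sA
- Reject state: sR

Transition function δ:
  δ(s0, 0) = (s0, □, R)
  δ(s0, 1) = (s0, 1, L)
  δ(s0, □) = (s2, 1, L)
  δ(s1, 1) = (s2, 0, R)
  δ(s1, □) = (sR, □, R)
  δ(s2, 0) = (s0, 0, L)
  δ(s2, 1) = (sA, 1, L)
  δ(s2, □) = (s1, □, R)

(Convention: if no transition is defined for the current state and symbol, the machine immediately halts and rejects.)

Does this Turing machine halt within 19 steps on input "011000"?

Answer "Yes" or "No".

Execution trace:
Initial: [s0]011000
Step 1: δ(s0, 0) = (s0, □, R) → □[s0]11000
Step 2: δ(s0, 1) = (s0, 1, L) → [s0]□11000
Step 3: δ(s0, □) = (s2, 1, L) → [s2]□111000
Step 4: δ(s2, □) = (s1, □, R) → □[s1]111000
Step 5: δ(s1, 1) = (s2, 0, R) → □0[s2]11000
Step 6: δ(s2, 1) = (sA, 1, L) → □[sA]011000

The machine reaches the accept state sA and halts.
The machine halted after 6 steps (within the 19-step bound).

Answer: Yes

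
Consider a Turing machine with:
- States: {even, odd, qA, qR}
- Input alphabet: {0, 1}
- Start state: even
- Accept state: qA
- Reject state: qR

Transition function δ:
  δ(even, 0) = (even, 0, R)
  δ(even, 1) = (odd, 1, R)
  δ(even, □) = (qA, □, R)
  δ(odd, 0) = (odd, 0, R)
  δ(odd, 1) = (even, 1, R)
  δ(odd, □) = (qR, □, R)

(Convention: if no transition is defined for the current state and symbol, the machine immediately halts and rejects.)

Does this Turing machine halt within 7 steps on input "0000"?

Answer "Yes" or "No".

Execution trace:
Initial: [even]0000
Step 1: δ(even, 0) = (even, 0, R) → 0[even]000
Step 2: δ(even, 0) = (even, 0, R) → 00[even]00
Step 3: δ(even, 0) = (even, 0, R) → 000[even]0
Step 4: δ(even, 0) = (even, 0, R) → 0000[even]□
Step 5: δ(even, □) = (qA, □, R) → 0000□[qA]□

The machine reaches the accept state qA and halts.
The machine halted after 5 steps (within the 7-step bound).

Answer: Yes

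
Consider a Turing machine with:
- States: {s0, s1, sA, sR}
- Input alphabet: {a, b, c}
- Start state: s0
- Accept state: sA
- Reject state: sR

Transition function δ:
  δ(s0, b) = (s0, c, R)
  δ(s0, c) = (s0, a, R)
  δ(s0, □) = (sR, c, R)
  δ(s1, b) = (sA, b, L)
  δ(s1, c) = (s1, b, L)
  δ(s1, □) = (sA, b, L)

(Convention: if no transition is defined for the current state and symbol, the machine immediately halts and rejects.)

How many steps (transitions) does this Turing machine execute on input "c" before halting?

Execution trace:
Initial: [s0]c
Step 1: δ(s0, c) = (s0, a, R) → a[s0]□
Step 2: δ(s0, □) = (sR, c, R) → ac[sR]□

The machine reaches the reject state sR and halts.

The machine executed 2 steps before halting.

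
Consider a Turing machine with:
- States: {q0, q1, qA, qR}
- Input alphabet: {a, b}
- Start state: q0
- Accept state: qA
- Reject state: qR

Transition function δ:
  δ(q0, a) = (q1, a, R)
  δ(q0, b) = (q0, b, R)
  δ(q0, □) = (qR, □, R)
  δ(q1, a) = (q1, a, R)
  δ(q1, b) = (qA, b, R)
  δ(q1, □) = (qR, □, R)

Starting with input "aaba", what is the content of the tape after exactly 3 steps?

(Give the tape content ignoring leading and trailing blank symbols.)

Execution trace:
Initial: [q0]aaba
Step 1: δ(q0, a) = (q1, a, R) → a[q1]aba
Step 2: δ(q1, a) = (q1, a, R) → aa[q1]ba
Step 3: δ(q1, b) = (qA, b, R) → aab[qA]a

The machine reaches the accept state qA and halts.

After 3 steps, the tape (ignoring leading/trailing blanks) is: aaba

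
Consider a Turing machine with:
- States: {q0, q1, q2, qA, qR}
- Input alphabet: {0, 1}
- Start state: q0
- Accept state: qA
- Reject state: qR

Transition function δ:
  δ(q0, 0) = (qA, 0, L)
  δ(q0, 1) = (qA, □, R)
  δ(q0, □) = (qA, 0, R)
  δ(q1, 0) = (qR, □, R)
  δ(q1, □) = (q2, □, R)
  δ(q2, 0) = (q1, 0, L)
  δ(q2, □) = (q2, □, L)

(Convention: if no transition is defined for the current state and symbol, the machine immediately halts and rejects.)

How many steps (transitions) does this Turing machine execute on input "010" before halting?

Execution trace:
Initial: [q0]010
Step 1: δ(q0, 0) = (qA, 0, L) → [qA]□010

The machine reaches the accept state qA and halts.

The machine executed 1 step before halting.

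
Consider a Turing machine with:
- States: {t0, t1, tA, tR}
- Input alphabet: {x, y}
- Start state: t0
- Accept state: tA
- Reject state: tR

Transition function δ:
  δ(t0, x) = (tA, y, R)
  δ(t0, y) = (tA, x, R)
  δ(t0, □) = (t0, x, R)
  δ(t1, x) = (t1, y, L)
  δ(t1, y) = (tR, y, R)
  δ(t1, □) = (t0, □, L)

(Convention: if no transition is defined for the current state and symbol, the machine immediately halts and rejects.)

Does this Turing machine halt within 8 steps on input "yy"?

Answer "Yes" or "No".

Execution trace:
Initial: [t0]yy
Step 1: δ(t0, y) = (tA, x, R) → x[tA]y

The machine reaches the accept state tA and halts.
The machine halted after 1 step (within the 8-step bound).

Answer: Yes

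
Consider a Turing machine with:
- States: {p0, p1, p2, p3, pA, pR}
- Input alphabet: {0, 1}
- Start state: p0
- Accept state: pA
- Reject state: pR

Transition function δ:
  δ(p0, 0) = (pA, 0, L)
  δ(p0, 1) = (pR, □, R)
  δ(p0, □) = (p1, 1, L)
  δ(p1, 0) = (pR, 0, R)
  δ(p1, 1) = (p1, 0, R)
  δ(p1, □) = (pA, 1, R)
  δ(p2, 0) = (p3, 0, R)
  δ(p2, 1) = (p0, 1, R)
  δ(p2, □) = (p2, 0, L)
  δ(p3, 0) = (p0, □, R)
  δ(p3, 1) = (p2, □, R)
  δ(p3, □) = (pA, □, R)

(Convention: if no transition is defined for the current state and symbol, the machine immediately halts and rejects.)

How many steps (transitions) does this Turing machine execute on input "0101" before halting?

Execution trace:
Initial: [p0]0101
Step 1: δ(p0, 0) = (pA, 0, L) → [pA]□0101

The machine reaches the accept state pA and halts.

The machine executed 1 step before halting.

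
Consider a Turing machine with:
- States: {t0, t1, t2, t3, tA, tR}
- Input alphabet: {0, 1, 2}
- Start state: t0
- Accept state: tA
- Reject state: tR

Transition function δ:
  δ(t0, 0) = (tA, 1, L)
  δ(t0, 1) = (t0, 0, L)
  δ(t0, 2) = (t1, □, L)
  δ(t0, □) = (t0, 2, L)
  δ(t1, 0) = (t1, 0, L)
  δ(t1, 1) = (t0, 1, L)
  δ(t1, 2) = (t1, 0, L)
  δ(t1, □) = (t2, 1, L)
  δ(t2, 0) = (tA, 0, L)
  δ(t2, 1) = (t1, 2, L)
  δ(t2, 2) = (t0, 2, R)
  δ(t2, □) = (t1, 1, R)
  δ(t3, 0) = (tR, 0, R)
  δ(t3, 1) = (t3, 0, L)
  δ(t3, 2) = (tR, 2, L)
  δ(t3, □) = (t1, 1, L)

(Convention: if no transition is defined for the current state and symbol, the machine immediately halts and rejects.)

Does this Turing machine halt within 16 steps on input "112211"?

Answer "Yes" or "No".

Execution trace:
Initial: [t0]112211
Step 1: δ(t0, 1) = (t0, 0, L) → [t0]□012211
Step 2: δ(t0, □) = (t0, 2, L) → [t0]□2012211
Step 3: δ(t0, □) = (t0, 2, L) → [t0]□22012211
Step 4: δ(t0, □) = (t0, 2, L) → [t0]□222012211
Step 5: δ(t0, □) = (t0, 2, L) → [t0]□2222012211
Step 6: δ(t0, □) = (t0, 2, L) → [t0]□22222012211
Step 7: δ(t0, □) = (t0, 2, L) → [t0]□222222012211
Step 8: δ(t0, □) = (t0, 2, L) → [t0]□2222222012211
Step 9: δ(t0, □) = (t0, 2, L) → [t0]□22222222012211
Step 10: δ(t0, □) = (t0, 2, L) → [t0]□222222222012211
Step 11: δ(t0, □) = (t0, 2, L) → [t0]□2222222222012211
Step 12: δ(t0, □) = (t0, 2, L) → [t0]□22222222222012211
Step 13: δ(t0, □) = (t0, 2, L) → [t0]□222222222222012211
Step 14: δ(t0, □) = (t0, 2, L) → [t0]□2222222222222012211
Step 15: δ(t0, □) = (t0, 2, L) → [t0]□22222222222222012211
Step 16: δ(t0, □) = (t0, 2, L) → [t0]□222222222222222012211

The machine has not reached a halting state after 16 steps.
The machine did not halt within the 16-step bound.

Answer: No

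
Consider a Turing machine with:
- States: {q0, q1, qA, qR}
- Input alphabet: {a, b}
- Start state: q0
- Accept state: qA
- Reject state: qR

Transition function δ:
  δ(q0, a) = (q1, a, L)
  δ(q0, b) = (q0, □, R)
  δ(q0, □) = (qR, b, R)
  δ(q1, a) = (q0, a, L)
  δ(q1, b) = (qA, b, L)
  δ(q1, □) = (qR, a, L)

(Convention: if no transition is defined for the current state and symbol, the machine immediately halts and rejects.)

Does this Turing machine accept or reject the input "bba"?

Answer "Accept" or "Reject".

Execution trace:
Initial: [q0]bba
Step 1: δ(q0, b) = (q0, □, R) → □[q0]ba
Step 2: δ(q0, b) = (q0, □, R) → □□[q0]a
Step 3: δ(q0, a) = (q1, a, L) → □[q1]□a
Step 4: δ(q1, □) = (qR, a, L) → [qR]□aa

The machine reaches the reject state qR and halts.

Answer: Reject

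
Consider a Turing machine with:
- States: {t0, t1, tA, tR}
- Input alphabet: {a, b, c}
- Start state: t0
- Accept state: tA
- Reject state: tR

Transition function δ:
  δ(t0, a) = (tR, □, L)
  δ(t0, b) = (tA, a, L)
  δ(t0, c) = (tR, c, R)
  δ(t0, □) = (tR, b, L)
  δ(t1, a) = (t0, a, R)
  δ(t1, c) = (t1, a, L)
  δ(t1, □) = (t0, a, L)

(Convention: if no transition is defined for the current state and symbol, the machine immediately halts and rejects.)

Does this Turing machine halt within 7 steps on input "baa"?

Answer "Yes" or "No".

Execution trace:
Initial: [t0]baa
Step 1: δ(t0, b) = (tA, a, L) → [tA]□aaa

The machine reaches the accept state tA and halts.
The machine halted after 1 step (within the 7-step bound).

Answer: Yes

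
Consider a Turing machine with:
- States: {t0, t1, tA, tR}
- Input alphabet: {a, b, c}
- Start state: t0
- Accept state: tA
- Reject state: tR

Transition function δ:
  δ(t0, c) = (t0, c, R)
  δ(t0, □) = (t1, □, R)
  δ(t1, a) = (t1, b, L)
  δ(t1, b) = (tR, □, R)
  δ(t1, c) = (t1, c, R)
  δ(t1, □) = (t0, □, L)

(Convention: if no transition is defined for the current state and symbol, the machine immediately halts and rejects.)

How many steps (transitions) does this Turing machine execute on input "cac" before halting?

Execution trace:
Initial: [t0]cac
Step 1: δ(t0, c) = (t0, c, R) → c[t0]ac

No transition is defined for δ(t0, a). By convention the machine halts and rejects.

The machine executed 1 step before halting.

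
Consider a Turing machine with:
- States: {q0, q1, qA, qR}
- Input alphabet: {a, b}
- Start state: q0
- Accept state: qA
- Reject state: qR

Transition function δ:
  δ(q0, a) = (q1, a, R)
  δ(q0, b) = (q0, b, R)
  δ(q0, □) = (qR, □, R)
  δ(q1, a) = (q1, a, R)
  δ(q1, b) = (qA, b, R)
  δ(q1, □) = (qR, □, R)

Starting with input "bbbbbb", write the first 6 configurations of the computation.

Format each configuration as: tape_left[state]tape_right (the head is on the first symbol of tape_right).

Transitions applied:
Step 1: δ(q0, b) = (q0, b, R)
Step 2: δ(q0, b) = (q0, b, R)
Step 3: δ(q0, b) = (q0, b, R)
Step 4: δ(q0, b) = (q0, b, R)
Step 5: δ(q0, b) = (q0, b, R)

The first 6 configurations are:
[q0]bbbbbb ⊢ b[q0]bbbbb ⊢ bb[q0]bbbb ⊢ bbb[q0]bbb ⊢ bbbb[q0]bb ⊢ bbbbb[q0]b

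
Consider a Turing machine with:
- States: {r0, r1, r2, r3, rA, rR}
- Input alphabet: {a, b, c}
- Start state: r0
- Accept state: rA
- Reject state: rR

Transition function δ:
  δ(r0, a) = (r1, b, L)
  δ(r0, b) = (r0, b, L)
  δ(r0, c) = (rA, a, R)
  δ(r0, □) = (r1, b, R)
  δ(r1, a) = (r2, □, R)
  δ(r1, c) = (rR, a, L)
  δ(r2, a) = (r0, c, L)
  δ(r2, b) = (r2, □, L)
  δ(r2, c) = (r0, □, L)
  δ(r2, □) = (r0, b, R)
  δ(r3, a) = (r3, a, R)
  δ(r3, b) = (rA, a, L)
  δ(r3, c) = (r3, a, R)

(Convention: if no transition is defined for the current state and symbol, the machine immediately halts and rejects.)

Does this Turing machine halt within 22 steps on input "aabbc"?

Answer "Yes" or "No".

Execution trace:
Initial: [r0]aabbc
Step 1: δ(r0, a) = (r1, b, L) → [r1]□babbc

No transition is defined for δ(r1, □). By convention the machine halts and rejects.
The machine halted after 1 step (within the 22-step bound).

Answer: Yes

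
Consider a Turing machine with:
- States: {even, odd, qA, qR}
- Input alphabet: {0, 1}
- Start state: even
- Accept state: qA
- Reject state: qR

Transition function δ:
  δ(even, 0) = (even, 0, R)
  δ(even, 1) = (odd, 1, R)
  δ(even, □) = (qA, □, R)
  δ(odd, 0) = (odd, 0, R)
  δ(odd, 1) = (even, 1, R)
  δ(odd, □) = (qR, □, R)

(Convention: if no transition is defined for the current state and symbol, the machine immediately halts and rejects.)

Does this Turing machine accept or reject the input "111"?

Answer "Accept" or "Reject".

Execution trace:
Initial: [even]111
Step 1: δ(even, 1) = (odd, 1, R) → 1[odd]11
Step 2: δ(odd, 1) = (even, 1, R) → 11[even]1
Step 3: δ(even, 1) = (odd, 1, R) → 111[odd]□
Step 4: δ(odd, □) = (qR, □, R) → 111□[qR]□

The machine reaches the reject state qR and halts.

Answer: Reject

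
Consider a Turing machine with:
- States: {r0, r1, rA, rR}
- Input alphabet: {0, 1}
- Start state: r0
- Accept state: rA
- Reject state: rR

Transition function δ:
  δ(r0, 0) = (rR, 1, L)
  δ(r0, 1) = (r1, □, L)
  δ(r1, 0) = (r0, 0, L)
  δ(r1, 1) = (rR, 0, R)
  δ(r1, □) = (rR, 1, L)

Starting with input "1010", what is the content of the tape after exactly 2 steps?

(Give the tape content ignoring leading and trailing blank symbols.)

Execution trace:
Initial: [r0]1010
Step 1: δ(r0, 1) = (r1, □, L) → [r1]□□010
Step 2: δ(r1, □) = (rR, 1, L) → [rR]□1□010

The machine reaches the reject state rR and halts.

After 2 steps, the tape (ignoring leading/trailing blanks) is: 1□010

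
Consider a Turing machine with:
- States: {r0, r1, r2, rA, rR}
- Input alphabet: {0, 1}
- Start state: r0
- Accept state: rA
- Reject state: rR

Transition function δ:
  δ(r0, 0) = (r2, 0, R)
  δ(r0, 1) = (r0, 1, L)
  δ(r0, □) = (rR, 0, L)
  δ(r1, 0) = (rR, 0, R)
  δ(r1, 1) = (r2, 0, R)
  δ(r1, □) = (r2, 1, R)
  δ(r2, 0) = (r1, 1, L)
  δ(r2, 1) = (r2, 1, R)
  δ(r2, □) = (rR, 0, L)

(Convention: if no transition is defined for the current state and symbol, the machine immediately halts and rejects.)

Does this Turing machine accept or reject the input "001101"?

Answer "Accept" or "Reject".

Execution trace:
Initial: [r0]001101
Step 1: δ(r0, 0) = (r2, 0, R) → 0[r2]01101
Step 2: δ(r2, 0) = (r1, 1, L) → [r1]011101
Step 3: δ(r1, 0) = (rR, 0, R) → 0[rR]11101

The machine reaches the reject state rR and halts.

Answer: Reject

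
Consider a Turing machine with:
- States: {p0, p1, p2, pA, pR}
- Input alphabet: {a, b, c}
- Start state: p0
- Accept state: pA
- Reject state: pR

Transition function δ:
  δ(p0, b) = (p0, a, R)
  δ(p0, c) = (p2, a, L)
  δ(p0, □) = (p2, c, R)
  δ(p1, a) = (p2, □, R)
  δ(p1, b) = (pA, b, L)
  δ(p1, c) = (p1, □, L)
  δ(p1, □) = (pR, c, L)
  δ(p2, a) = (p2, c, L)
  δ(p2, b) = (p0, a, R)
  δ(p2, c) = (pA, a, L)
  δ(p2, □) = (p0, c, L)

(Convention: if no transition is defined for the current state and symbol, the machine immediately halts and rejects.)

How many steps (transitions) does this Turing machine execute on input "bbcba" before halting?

Execution trace:
Initial: [p0]bbcba
Step 1: δ(p0, b) = (p0, a, R) → a[p0]bcba
Step 2: δ(p0, b) = (p0, a, R) → aa[p0]cba
Step 3: δ(p0, c) = (p2, a, L) → a[p2]aaba
Step 4: δ(p2, a) = (p2, c, L) → [p2]acaba
Step 5: δ(p2, a) = (p2, c, L) → [p2]□ccaba
Step 6: δ(p2, □) = (p0, c, L) → [p0]□cccaba
Step 7: δ(p0, □) = (p2, c, R) → c[p2]cccaba
Step 8: δ(p2, c) = (pA, a, L) → [pA]caccaba

The machine reaches the accept state pA and halts.

The machine executed 8 steps before halting.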